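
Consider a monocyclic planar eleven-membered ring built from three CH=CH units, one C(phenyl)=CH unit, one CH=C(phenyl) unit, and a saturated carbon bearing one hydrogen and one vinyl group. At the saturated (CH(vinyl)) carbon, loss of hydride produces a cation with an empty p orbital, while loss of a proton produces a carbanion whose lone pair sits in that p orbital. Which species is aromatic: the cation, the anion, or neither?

In both ions every ring atom is sp² and contributes a p orbital, so both rings are fully conjugated.
Cation: 5 × 2 + 0 = 10 π electrons → 4(2)+2, aromatic.
Anion: 5 × 2 + 2 = 12 π electrons → 4(3), antiaromatic.

The cation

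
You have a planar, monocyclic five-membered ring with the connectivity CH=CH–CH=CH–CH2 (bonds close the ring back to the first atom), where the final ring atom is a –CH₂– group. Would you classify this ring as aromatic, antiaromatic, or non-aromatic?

Non-aromatic

The CH2 position has four σ bonds — the tetrahedral CH₂ carbon is sp³ and has no p orbital in the ring π system — so the cyclic conjugation is interrupted.
A ring that is not fully conjugated cannot be aromatic or antiaromatic regardless of its π-electron count.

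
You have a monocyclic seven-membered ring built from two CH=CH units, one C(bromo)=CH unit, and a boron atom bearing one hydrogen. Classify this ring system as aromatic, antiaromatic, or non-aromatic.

Aromatic

All ring atoms are sp² and supply a p orbital to the ring (the double-bond atoms are sp², each contributing one p electron; the boron has an empty p orbital); the conjugation is uninterrupted.
Tallying contributions gives 3 × 2 = 6 from the double-bond units + 0 from the BH atom = 6.
With 6 π electrons (n = 1), the Hückel 4n+2 condition holds.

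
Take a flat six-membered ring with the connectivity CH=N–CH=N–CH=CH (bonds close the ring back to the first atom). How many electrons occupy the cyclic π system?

Every ring atom contributes a p orbital perpendicular to the ring (each doubly-bonded ring atom is sp² with one p-orbital electron; the doubly-bonded nitrogens are pyridine-type — their lone pairs lie in the ring plane, leaving one electron in the p orbital), so the π system is cyclic and fully conjugated.
Counting π electrons: 3 × 2 = 6 from the 3 double-bond units.

6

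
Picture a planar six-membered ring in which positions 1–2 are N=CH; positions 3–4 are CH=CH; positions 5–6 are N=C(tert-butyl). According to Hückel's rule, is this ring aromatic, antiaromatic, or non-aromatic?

All ring atoms are sp² and supply a p orbital to the ring (the double-bond atoms are sp², each contributing one p electron; the doubly-bonded nitrogens are pyridine-type — their lone pairs lie in the ring plane, leaving one electron in the p orbital); the conjugation is uninterrupted.
Counting π electrons: 3 × 2 = 6 from the 3 double-bond units.
Since 6 = 4·1 + 2, the ring meets the 4n+2 criterion.

Aromatic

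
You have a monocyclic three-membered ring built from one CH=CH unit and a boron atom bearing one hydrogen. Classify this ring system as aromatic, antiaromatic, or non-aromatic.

Aromatic

Check conjugation: the double-bond atoms are sp², each contributing one p electron; the boron has an empty p orbital — every position has a p orbital, so the cyclic π system is continuous.
Tallying contributions gives 1 × 2 = 2 from the double-bond unit + 0 from the BH atom = 2.
2 = 4(0) + 2, which satisfies Hückel's 4n+2 rule.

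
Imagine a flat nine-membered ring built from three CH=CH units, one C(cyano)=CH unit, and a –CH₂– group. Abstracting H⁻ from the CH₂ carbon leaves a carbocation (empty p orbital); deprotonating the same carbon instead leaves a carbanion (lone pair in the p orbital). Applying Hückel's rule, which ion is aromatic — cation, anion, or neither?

In either ion the ring is fully conjugated: every atom, including the new sp² carbon, supplies a p orbital.
Cation: 4 × 2 + 0 = 8 π electrons → 4(2), antiaromatic.
Anion: 4 × 2 + 2 = 10 π electrons → 4(2)+2, aromatic.

The anion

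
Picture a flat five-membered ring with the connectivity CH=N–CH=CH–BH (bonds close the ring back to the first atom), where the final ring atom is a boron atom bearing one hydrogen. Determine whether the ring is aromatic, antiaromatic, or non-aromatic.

Check conjugation: each doubly-bonded ring atom is sp² with one p-orbital electron; the doubly-bonded nitrogens are pyridine-type — their lone pairs lie in the ring plane, leaving one electron in the p orbital; the boron has an empty p orbital — every position has a p orbital, so the cyclic π system is continuous.
Tallying contributions gives 2 × 2 = 4 from the double-bond units + 0 from the BH atom = 4.
4 is a 4n count (n = 1), so the planar conjugated ring is antiaromatic.

Antiaromatic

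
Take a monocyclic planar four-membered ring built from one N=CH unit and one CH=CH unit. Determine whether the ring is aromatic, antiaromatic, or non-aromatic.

Antiaromatic

Every ring atom contributes a p orbital perpendicular to the ring (each doubly-bonded ring atom is sp² with one p-orbital electron; each =N– nitrogen is pyridine-type (lone pair in the sp² plane, one electron in the p orbital)), so the π system is cyclic and fully conjugated.
Tallying contributions gives 2 × 2 = 4 from the 2 double-bond units.
With 4 = 4·1 π electrons, Hückel's rule classifies the planar ring as antiaromatic.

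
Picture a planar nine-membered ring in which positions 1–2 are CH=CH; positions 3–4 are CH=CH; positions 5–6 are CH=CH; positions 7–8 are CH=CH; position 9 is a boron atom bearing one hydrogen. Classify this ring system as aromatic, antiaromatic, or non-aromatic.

The p orbitals form a continuous loop: each doubly-bonded ring atom is sp² with one p-orbital electron; the boron has an empty p orbital. The ring is fully conjugated.
π-electron count: 4 × 2 = 8 from the double-bond units + 0 from the BH atom = 8.
8 is a 4n count (n = 2), so the planar conjugated ring is antiaromatic.

Antiaromatic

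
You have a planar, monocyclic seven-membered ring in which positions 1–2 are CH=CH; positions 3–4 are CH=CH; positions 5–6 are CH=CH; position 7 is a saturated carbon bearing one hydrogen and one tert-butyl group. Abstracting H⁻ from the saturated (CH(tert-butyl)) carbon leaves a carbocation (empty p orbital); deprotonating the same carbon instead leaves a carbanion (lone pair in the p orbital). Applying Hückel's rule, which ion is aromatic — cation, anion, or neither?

In either ion the ring is fully conjugated: every atom, including the new sp² carbon, supplies a p orbital.
Cation: 3 × 2 + 0 = 6 π electrons → 4(1)+2, aromatic.
Anion: 3 × 2 + 2 = 8 π electrons → 4(2), antiaromatic.

The cation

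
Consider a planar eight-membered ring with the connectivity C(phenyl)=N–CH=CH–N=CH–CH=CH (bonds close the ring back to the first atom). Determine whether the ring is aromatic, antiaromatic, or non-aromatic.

Check conjugation: every atom in a ring double bond is sp² and brings one electron to the p orbital; each =N– nitrogen is pyridine-type (lone pair in the sp² plane, one electron in the p orbital) — every position has a p orbital, so the cyclic π system is continuous.
Tallying contributions gives 4 × 2 = 8 from the 4 double-bond units.
A 4n π count (8, n = 2) in a planar conjugated ring means antiaromatic.

Antiaromatic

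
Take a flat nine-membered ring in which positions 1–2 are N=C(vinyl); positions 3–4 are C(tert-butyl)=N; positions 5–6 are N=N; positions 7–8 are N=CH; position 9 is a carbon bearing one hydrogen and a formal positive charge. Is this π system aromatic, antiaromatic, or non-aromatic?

Antiaromatic

Every ring atom contributes a p orbital perpendicular to the ring (the double-bond atoms are sp², each contributing one p electron; each sp² =N– keeps its lone pair in-plane and puts one electron into the π system; the carbocation has an empty p orbital), so the π system is cyclic and fully conjugated.
Counting π electrons: 4 × 2 = 8 from the double-bond units + 0 from the CH(+) atom = 8.
A 4n π count (8, n = 2) in a planar conjugated ring means antiaromatic.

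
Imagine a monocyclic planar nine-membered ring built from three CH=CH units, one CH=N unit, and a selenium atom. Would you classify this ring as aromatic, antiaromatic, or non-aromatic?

Aromatic

All ring atoms are sp² and supply a p orbital to the ring (each doubly-bonded ring atom is sp² with one p-orbital electron; the doubly-bonded nitrogens are pyridine-type — their lone pairs lie in the ring plane, leaving one electron in the p orbital; the selenium donates one lone pair from its p orbital); the conjugation is uninterrupted.
Tallying contributions gives 4 × 2 = 8 from the double-bond units + 2 from the Se atom = 10.
With 10 π electrons (n = 2), the Hückel 4n+2 condition holds.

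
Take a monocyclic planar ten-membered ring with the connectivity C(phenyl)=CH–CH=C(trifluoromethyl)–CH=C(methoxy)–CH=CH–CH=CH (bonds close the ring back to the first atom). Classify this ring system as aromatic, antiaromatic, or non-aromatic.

All ring atoms are sp² and supply a p orbital to the ring (the double-bond atoms are sp², each contributing one p electron); the conjugation is uninterrupted.
Tallying contributions gives 5 × 2 = 10 from the 5 double-bond units.
With 10 π electrons (n = 2), the Hückel 4n+2 condition holds.

Aromatic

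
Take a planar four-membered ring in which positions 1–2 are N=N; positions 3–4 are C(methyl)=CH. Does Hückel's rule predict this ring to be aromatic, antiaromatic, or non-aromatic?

The p orbitals form a continuous loop: every atom in a ring double bond is sp² and brings one electron to the p orbital; each =N– nitrogen is pyridine-type (lone pair in the sp² plane, one electron in the p orbital). The ring is fully conjugated.
Tallying contributions gives 2 × 2 = 4 from the 2 double-bond units.
4 = 4(1); a planar, fully conjugated 4n system is antiaromatic.

Antiaromatic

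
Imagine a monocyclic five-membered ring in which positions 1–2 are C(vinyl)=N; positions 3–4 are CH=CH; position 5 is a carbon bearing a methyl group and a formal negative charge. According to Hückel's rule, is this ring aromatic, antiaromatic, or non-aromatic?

Aromatic

The p orbitals form a continuous loop: each doubly-bonded ring atom is sp² with one p-orbital electron; each sp² =N– keeps its lone pair in-plane and puts one electron into the π system; the carbanion's lone pair occupies the p orbital. The ring is fully conjugated.
π-electron count: 2 × 2 = 4 from the double-bond units + 2 from the C(methyl)(-) atom = 6.
With 6 π electrons (n = 1), the Hückel 4n+2 condition holds.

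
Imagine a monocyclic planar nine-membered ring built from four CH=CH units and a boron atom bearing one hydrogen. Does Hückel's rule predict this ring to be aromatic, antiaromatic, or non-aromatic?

Antiaromatic

The p orbitals form a continuous loop: every atom in a ring double bond is sp² and brings one electron to the p orbital; the boron has an empty p orbital. The ring is fully conjugated.
π-electron count: 4 × 2 = 8 from the double-bond units + 0 from the BH atom = 8.
With 8 = 4·2 π electrons, Hückel's rule classifies the planar ring as antiaromatic.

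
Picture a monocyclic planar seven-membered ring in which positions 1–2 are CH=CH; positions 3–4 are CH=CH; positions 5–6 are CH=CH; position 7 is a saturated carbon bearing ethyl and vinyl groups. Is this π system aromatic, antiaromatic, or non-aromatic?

Non-aromatic

The C(ethyl)(vinyl) position has four σ bonds — that saturated carbon is sp³ and has no p orbital in the ring π system — so the cyclic conjugation is interrupted.
A ring that is not fully conjugated cannot be aromatic or antiaromatic regardless of its π-electron count.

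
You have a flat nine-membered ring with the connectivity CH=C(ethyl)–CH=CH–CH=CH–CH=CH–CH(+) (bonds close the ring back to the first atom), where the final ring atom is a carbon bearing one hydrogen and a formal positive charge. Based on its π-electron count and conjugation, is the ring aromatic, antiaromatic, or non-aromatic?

Every ring atom contributes a p orbital perpendicular to the ring (the double-bond atoms are sp², each contributing one p electron; the carbocation has an empty p orbital), so the π system is cyclic and fully conjugated.
π-electron count: 4 × 2 = 8 from the double-bond units + 0 from the CH(+) atom = 8.
8 = 4(2); a planar, fully conjugated 4n system is antiaromatic.

Antiaromatic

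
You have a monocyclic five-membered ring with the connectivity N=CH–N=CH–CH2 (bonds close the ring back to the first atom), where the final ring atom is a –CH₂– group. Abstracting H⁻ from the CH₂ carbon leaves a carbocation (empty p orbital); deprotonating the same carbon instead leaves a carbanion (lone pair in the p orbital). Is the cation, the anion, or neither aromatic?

Both ions have a continuous loop of p orbitals — each ring atom is sp².
Cation: 2 × 2 + 0 = 4 π electrons → 4(1), antiaromatic.
Anion: 2 × 2 + 2 = 6 π electrons → 4(1)+2, aromatic.

The anion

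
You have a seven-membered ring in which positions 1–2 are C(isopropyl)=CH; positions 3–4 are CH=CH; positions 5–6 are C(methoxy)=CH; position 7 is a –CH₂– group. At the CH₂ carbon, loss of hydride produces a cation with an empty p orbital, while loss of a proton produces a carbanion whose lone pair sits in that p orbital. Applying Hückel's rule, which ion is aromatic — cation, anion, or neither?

The cation

In either ion the ring is fully conjugated: every atom, including the new sp² carbon, supplies a p orbital.
Cation: 3 × 2 + 0 = 6 π electrons → 4(1)+2, aromatic.
Anion: 3 × 2 + 2 = 8 π electrons → 4(2), antiaromatic.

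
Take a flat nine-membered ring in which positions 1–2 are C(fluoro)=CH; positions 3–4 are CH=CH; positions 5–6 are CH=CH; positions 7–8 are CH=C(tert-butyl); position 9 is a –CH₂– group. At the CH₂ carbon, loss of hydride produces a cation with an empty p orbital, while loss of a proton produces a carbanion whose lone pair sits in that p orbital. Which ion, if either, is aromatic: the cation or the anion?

Once that carbon is sp², every ring atom has a p orbital and both ions are fully conjugated.
Cation: 4 × 2 + 0 = 8 π electrons → 4(2), antiaromatic.
Anion: 4 × 2 + 2 = 10 π electrons → 4(2)+2, aromatic.

The anion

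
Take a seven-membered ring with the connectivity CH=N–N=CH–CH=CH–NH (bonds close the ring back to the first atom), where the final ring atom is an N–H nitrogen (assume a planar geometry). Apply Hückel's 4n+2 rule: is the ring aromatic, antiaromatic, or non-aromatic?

The p orbitals form a continuous loop: each doubly-bonded ring atom is sp² with one p-orbital electron; each =N– nitrogen is pyridine-type (lone pair in the sp² plane, one electron in the p orbital); the pyrrole-type nitrogen donates its lone pair from the p orbital. The ring is fully conjugated.
Counting π electrons: 3 × 2 = 6 from the double-bond units + 2 from the NH atom = 8.
With 8 = 4·2 π electrons, Hückel's rule classifies the planar ring as antiaromatic.

Antiaromatic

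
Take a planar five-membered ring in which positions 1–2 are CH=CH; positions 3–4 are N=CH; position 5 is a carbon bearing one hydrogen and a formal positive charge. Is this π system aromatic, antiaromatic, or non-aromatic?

Antiaromatic

The p orbitals form a continuous loop: every atom in a ring double bond is sp² and brings one electron to the p orbital; each sp² =N– keeps its lone pair in-plane and puts one electron into the π system; the carbocation has an empty p orbital. The ring is fully conjugated.
Tallying contributions gives 2 × 2 = 4 from the double-bond units + 0 from the CH(+) atom = 4.
With 4 = 4·1 π electrons, Hückel's rule classifies the planar ring as antiaromatic.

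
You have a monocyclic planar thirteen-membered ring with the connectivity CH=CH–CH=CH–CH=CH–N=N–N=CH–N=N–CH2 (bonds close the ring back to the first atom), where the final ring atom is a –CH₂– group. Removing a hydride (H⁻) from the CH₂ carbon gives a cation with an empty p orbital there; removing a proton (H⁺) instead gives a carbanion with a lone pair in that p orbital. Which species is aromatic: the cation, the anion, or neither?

Once that carbon is sp², every ring atom has a p orbital and both ions are fully conjugated.
Cation: 6 × 2 + 0 = 12 π electrons → 4(3), antiaromatic.
Anion: 6 × 2 + 2 = 14 π electrons → 4(3)+2, aromatic.

The anion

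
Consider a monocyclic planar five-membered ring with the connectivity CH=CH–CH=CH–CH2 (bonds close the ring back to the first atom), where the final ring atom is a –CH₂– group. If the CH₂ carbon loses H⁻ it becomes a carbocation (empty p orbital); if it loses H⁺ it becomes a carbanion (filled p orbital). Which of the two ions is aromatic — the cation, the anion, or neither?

Both ions have a continuous loop of p orbitals — each ring atom is sp².
Cation: 2 × 2 + 0 = 4 π electrons → 4(1), antiaromatic.
Anion: 2 × 2 + 2 = 6 π electrons → 4(1)+2, aromatic.

The anion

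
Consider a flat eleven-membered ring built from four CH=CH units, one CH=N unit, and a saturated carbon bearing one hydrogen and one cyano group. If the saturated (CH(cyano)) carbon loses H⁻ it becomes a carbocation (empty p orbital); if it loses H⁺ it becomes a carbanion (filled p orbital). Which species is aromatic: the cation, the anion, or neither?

In both ions every ring atom is sp² and contributes a p orbital, so both rings are fully conjugated.
Cation: 5 × 2 + 0 = 10 π electrons → 4(2)+2, aromatic.
Anion: 5 × 2 + 2 = 12 π electrons → 4(3), antiaromatic.

The cation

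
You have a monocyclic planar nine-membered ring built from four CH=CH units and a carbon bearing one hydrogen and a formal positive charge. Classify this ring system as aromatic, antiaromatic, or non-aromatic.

Check conjugation: each doubly-bonded ring atom is sp² with one p-orbital electron; the carbocation has an empty p orbital — every position has a p orbital, so the cyclic π system is continuous.
Adding the contributions, 4 × 2 = 8 from the double-bond units + 0 from the CH(+) atom = 8.
With 8 = 4·2 π electrons, Hückel's rule classifies the planar ring as antiaromatic.

Antiaromatic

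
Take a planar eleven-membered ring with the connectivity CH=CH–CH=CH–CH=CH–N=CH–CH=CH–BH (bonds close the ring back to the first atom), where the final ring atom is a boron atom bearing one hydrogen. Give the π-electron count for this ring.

10

The p orbitals form a continuous loop: each doubly-bonded ring atom is sp² with one p-orbital electron; the doubly-bonded nitrogens are pyridine-type — their lone pairs lie in the ring plane, leaving one electron in the p orbital; the boron has an empty p orbital. The ring is fully conjugated.
Counting π electrons: 5 × 2 = 10 from the double-bond units + 0 from the BH atom = 10.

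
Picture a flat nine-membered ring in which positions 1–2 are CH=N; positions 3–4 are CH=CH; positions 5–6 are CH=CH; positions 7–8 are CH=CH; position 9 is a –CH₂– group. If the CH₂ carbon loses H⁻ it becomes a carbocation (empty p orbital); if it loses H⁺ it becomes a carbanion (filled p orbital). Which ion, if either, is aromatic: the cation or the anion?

Once that carbon is sp², every ring atom has a p orbital and both ions are fully conjugated.
Cation: 4 × 2 + 0 = 8 π electrons → 4(2), antiaromatic.
Anion: 4 × 2 + 2 = 10 π electrons → 4(2)+2, aromatic.

The anion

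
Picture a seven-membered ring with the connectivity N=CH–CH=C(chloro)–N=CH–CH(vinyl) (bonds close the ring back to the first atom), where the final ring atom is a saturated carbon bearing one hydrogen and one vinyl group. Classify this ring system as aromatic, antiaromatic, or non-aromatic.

Non-aromatic

The CH(vinyl) carbon is saturated: that saturated carbon is sp³ and has no p orbital in the ring π system. Conjugation is not continuous around the ring.
Broken conjugation rules out both aromaticity and antiaromaticity.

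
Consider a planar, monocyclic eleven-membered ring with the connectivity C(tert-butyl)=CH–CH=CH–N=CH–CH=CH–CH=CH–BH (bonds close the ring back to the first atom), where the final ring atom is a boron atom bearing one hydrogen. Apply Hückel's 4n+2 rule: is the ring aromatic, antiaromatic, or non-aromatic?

The p orbitals form a continuous loop: the double-bond atoms are sp², each contributing one p electron; the doubly-bonded nitrogens are pyridine-type — their lone pairs lie in the ring plane, leaving one electron in the p orbital; the boron has an empty p orbital. The ring is fully conjugated.
Tallying contributions gives 5 × 2 = 10 from the double-bond units + 0 from the BH atom = 10.
Since 10 = 4·2 + 2, the ring meets the 4n+2 criterion.

Aromatic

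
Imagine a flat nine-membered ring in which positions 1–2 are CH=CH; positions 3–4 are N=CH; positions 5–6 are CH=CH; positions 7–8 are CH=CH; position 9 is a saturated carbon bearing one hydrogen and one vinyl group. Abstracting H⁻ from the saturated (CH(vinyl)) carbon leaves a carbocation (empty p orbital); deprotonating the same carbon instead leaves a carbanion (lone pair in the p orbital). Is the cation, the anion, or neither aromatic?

Once that carbon is sp², every ring atom has a p orbital and both ions are fully conjugated.
Cation: 4 × 2 + 0 = 8 π electrons → 4(2), antiaromatic.
Anion: 4 × 2 + 2 = 10 π electrons → 4(2)+2, aromatic.

The anion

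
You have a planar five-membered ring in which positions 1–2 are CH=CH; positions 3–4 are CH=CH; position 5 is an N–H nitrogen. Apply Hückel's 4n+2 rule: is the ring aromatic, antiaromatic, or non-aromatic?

Aromatic

Check conjugation: every atom in a ring double bond is sp² and brings one electron to the p orbital; the pyrrole-type nitrogen donates its lone pair from the p orbital — every position has a p orbital, so the cyclic π system is continuous.
π-electron count: 2 × 2 = 4 from the double-bond units + 2 from the NH atom = 6.
Since 6 = 4·1 + 2, the ring meets the 4n+2 criterion.
(The species described is pyrrole.)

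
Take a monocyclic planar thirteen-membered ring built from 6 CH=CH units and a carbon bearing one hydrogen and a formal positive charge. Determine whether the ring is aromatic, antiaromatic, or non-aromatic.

Antiaromatic

Every ring atom contributes a p orbital perpendicular to the ring (the double-bond atoms are sp², each contributing one p electron; the carbocation has an empty p orbital), so the π system is cyclic and fully conjugated.
Tallying contributions gives 6 × 2 = 12 from the double-bond units + 0 from the CH(+) atom = 12.
12 is a 4n count (n = 3), so the planar conjugated ring is antiaromatic.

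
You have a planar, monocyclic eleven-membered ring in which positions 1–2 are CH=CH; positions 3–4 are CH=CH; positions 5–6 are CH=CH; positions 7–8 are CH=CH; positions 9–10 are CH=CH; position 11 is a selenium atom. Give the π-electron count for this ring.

12

The p orbitals form a continuous loop: every atom in a ring double bond is sp² and brings one electron to the p orbital; the selenium donates one lone pair from its p orbital. The ring is fully conjugated.
Adding the contributions, 5 × 2 = 10 from the double-bond units + 2 from the Se atom = 12.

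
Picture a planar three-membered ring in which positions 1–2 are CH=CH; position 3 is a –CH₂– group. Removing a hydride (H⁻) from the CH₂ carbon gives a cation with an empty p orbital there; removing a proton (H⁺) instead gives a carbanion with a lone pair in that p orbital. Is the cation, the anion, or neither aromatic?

The cation

In both ions every ring atom is sp² and contributes a p orbital, so both rings are fully conjugated.
Cation: 1 × 2 + 0 = 2 π electrons → 4(0)+2, aromatic.
Anion: 1 × 2 + 2 = 4 π electrons → 4(1), antiaromatic.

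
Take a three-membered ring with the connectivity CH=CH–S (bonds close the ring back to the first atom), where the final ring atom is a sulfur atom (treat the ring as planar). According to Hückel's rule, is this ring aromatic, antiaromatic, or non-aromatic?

The p orbitals form a continuous loop: each doubly-bonded ring atom is sp² with one p-orbital electron; the sulfur donates one lone pair from its p orbital. The ring is fully conjugated.
Tallying contributions gives 1 × 2 = 2 from the double-bond unit + 2 from the S atom = 4.
4 = 4(1); a planar, fully conjugated 4n system is antiaromatic.

Antiaromatic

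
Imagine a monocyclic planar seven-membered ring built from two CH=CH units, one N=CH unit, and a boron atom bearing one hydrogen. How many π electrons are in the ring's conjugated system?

The p orbitals form a continuous loop: the double-bond atoms are sp², each contributing one p electron; the doubly-bonded nitrogens are pyridine-type — their lone pairs lie in the ring plane, leaving one electron in the p orbital; the boron has an empty p orbital. The ring is fully conjugated.
π-electron count: 3 × 2 = 6 from the double-bond units + 0 from the BH atom = 6.

6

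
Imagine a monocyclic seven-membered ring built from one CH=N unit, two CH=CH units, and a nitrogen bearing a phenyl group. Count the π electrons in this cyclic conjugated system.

The p orbitals form a continuous loop: every atom in a ring double bond is sp² and brings one electron to the p orbital; each sp² =N– keeps its lone pair in-plane and puts one electron into the π system; the pyrrole-type nitrogen donates its lone pair from the p orbital. The ring is fully conjugated.
Adding the contributions, 3 × 2 = 6 from the double-bond units + 2 from the N(phenyl) atom = 8.

8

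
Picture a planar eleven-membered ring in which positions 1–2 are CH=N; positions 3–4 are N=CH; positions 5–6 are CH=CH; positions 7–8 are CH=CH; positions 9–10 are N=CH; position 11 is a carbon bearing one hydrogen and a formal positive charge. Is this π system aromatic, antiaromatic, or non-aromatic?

Check conjugation: the double-bond atoms are sp², each contributing one p electron; each sp² =N– keeps its lone pair in-plane and puts one electron into the π system; the carbocation has an empty p orbital — every position has a p orbital, so the cyclic π system is continuous.
π-electron count: 5 × 2 = 10 from the double-bond units + 0 from the CH(+) atom = 10.
10 = 4(2) + 2, which satisfies Hückel's 4n+2 rule.

Aromatic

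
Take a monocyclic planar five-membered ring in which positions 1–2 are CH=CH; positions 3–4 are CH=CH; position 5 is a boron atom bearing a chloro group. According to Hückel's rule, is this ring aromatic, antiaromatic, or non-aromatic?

The p orbitals form a continuous loop: the double-bond atoms are sp², each contributing one p electron; the boron has an empty p orbital. The ring is fully conjugated.
Adding the contributions, 2 × 2 = 4 from the double-bond units + 0 from the B(chloro) atom = 4.
4 = 4(1); a planar, fully conjugated 4n system is antiaromatic.

Antiaromatic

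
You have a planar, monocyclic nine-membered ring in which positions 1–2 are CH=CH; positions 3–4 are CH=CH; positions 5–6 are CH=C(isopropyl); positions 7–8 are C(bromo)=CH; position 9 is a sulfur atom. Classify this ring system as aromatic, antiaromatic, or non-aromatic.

All ring atoms are sp² and supply a p orbital to the ring (each doubly-bonded ring atom is sp² with one p-orbital electron; the sulfur donates one lone pair from its p orbital); the conjugation is uninterrupted.
Adding the contributions, 4 × 2 = 8 from the double-bond units + 2 from the S atom = 10.
10 = 4(2) + 2, which satisfies Hückel's 4n+2 rule.

Aromatic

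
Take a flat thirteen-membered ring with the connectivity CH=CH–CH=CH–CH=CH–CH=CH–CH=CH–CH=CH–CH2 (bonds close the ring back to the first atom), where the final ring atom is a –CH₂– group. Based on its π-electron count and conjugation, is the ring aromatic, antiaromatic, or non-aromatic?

Non-aromatic

The CH2 position has four σ bonds — the tetrahedral CH₂ carbon is sp³ and has no p orbital in the ring π system — so the cyclic conjugation is interrupted.
A ring that is not fully conjugated cannot be aromatic or antiaromatic regardless of its π-electron count.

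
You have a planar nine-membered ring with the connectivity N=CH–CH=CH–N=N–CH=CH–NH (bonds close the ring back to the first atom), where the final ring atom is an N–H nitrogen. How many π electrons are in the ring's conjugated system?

10

Every ring atom contributes a p orbital perpendicular to the ring (every atom in a ring double bond is sp² and brings one electron to the p orbital; each =N– nitrogen is pyridine-type (lone pair in the sp² plane, one electron in the p orbital); the pyrrole-type nitrogen donates its lone pair from the p orbital), so the π system is cyclic and fully conjugated.
Tallying contributions gives 4 × 2 = 8 from the double-bond units + 2 from the NH atom = 10.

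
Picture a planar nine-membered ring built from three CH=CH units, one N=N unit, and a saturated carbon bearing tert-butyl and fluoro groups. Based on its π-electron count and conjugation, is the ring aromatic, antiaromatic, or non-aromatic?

Non-aromatic

The C(tert-butyl)(fluoro) carbon is saturated: that saturated carbon is sp³ and has no p orbital in the ring π system. Conjugation is not continuous around the ring.
Hückel's rule only applies to fully conjugated rings, so this one is simply non-aromatic.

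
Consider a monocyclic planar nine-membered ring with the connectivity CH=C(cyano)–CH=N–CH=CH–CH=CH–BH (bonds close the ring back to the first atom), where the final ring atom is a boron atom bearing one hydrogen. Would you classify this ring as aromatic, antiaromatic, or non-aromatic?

Antiaromatic

All ring atoms are sp² and supply a p orbital to the ring (every atom in a ring double bond is sp² and brings one electron to the p orbital; the doubly-bonded nitrogens are pyridine-type — their lone pairs lie in the ring plane, leaving one electron in the p orbital; the boron has an empty p orbital); the conjugation is uninterrupted.
Tallying contributions gives 4 × 2 = 8 from the double-bond units + 0 from the BH atom = 8.
8 = 4(2); a planar, fully conjugated 4n system is antiaromatic.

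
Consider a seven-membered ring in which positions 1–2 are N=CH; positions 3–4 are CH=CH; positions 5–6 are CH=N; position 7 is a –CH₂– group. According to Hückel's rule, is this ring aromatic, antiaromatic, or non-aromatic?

Non-aromatic

At the CH2 position, the tetrahedral CH₂ carbon is sp³ and has no p orbital in the ring π system; the ring's p-orbital overlap is broken there.
Without a continuous loop of overlapping p orbitals the Hückel electron count never comes into play.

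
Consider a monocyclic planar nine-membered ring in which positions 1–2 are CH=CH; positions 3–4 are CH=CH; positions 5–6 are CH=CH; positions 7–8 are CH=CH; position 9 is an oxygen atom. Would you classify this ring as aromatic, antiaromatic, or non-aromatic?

Aromatic

Every ring atom contributes a p orbital perpendicular to the ring (every atom in a ring double bond is sp² and brings one electron to the p orbital; the oxygen donates one lone pair from its p orbital), so the π system is cyclic and fully conjugated.
π-electron count: 4 × 2 = 8 from the double-bond units + 2 from the O atom = 10.
Since 10 = 4·2 + 2, the ring meets the 4n+2 criterion.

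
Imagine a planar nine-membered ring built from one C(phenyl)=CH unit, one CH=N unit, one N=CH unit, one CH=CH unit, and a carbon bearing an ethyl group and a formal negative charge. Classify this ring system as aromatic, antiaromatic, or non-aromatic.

The p orbitals form a continuous loop: every atom in a ring double bond is sp² and brings one electron to the p orbital; each =N– nitrogen is pyridine-type (lone pair in the sp² plane, one electron in the p orbital); the carbanion's lone pair occupies the p orbital. The ring is fully conjugated.
Adding the contributions, 4 × 2 = 8 from the double-bond units + 2 from the C(ethyl)(-) atom = 10.
Since 10 = 4·2 + 2, the ring meets the 4n+2 criterion.

Aromatic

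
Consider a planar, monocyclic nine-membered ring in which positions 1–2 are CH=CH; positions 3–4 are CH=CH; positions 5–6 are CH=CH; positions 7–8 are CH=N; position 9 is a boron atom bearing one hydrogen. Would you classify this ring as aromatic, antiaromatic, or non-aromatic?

All ring atoms are sp² and supply a p orbital to the ring (every atom in a ring double bond is sp² and brings one electron to the p orbital; the doubly-bonded nitrogens are pyridine-type — their lone pairs lie in the ring plane, leaving one electron in the p orbital; the boron has an empty p orbital); the conjugation is uninterrupted.
π-electron count: 4 × 2 = 8 from the double-bond units + 0 from the BH atom = 8.
With 8 = 4·2 π electrons, Hückel's rule classifies the planar ring as antiaromatic.

Antiaromatic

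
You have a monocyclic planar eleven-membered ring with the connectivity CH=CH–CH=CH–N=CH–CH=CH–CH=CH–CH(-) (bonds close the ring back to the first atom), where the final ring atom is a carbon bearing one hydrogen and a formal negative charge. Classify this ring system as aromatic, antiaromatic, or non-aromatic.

Antiaromatic

Every ring atom contributes a p orbital perpendicular to the ring (the double-bond atoms are sp², each contributing one p electron; the doubly-bonded nitrogens are pyridine-type — their lone pairs lie in the ring plane, leaving one electron in the p orbital; the carbanion's lone pair occupies the p orbital), so the π system is cyclic and fully conjugated.
Adding the contributions, 5 × 2 = 10 from the double-bond units + 2 from the CH(-) atom = 12.
12 is a 4n count (n = 3), so the planar conjugated ring is antiaromatic.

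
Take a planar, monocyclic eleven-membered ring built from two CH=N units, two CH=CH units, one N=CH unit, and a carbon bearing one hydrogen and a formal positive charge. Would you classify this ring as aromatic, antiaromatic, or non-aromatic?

The p orbitals form a continuous loop: every atom in a ring double bond is sp² and brings one electron to the p orbital; each sp² =N– keeps its lone pair in-plane and puts one electron into the π system; the carbocation has an empty p orbital. The ring is fully conjugated.
Adding the contributions, 5 × 2 = 10 from the double-bond units + 0 from the CH(+) atom = 10.
With 10 π electrons (n = 2), the Hückel 4n+2 condition holds.

Aromatic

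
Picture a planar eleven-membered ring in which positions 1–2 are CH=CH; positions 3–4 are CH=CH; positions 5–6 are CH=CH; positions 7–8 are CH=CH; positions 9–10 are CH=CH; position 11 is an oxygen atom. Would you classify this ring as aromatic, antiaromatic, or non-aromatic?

Antiaromatic

All ring atoms are sp² and supply a p orbital to the ring (every atom in a ring double bond is sp² and brings one electron to the p orbital; the oxygen donates one lone pair from its p orbital); the conjugation is uninterrupted.
π-electron count: 5 × 2 = 10 from the double-bond units + 2 from the O atom = 12.
12 is a 4n count (n = 3), so the planar conjugated ring is antiaromatic.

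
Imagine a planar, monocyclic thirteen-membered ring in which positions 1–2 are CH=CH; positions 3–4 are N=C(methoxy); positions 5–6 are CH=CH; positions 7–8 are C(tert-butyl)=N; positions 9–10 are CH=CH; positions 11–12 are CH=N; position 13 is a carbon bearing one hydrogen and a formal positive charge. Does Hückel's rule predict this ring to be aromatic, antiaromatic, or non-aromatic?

Antiaromatic

The p orbitals form a continuous loop: every atom in a ring double bond is sp² and brings one electron to the p orbital; the doubly-bonded nitrogens are pyridine-type — their lone pairs lie in the ring plane, leaving one electron in the p orbital; the carbocation has an empty p orbital. The ring is fully conjugated.
Tallying contributions gives 6 × 2 = 12 from the double-bond units + 0 from the CH(+) atom = 12.
12 is a 4n count (n = 3), so the planar conjugated ring is antiaromatic.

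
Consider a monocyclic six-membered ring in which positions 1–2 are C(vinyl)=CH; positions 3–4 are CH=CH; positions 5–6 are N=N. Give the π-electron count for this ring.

Check conjugation: the double-bond atoms are sp², each contributing one p electron; each sp² =N– keeps its lone pair in-plane and puts one electron into the π system — every position has a p orbital, so the cyclic π system is continuous.
Adding the contributions, 3 × 2 = 6 from the 3 double-bond units.

6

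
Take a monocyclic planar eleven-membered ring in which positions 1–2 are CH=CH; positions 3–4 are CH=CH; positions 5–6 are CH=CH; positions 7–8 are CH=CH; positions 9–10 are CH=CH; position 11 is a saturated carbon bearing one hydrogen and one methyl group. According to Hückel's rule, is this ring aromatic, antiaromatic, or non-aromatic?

The CH(methyl) position has four σ bonds — that saturated carbon is sp³ and has no p orbital in the ring π system — so the cyclic conjugation is interrupted.
Broken conjugation rules out both aromaticity and antiaromaticity.

Non-aromatic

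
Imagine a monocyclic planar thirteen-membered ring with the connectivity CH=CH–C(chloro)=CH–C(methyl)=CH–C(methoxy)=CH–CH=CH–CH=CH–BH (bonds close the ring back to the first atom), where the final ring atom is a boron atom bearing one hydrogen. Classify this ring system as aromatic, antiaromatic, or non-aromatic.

The p orbitals form a continuous loop: the double-bond atoms are sp², each contributing one p electron; the boron has an empty p orbital. The ring is fully conjugated.
Adding the contributions, 6 × 2 = 12 from the double-bond units + 0 from the BH atom = 12.
With 12 = 4·3 π electrons, Hückel's rule classifies the planar ring as antiaromatic.

Antiaromatic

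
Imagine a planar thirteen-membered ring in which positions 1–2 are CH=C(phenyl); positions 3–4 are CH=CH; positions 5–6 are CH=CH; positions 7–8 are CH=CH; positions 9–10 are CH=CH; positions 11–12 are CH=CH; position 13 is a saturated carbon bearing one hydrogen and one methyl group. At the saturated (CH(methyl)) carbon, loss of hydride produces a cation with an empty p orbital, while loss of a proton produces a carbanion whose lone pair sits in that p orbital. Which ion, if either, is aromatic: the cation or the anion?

In both ions every ring atom is sp² and contributes a p orbital, so both rings are fully conjugated.
Cation: 6 × 2 + 0 = 12 π electrons → 4(3), antiaromatic.
Anion: 6 × 2 + 2 = 14 π electrons → 4(3)+2, aromatic.

The anion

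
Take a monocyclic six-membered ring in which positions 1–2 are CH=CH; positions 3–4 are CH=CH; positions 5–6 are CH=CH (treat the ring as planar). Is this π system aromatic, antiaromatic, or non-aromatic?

Every ring atom contributes a p orbital perpendicular to the ring (the double-bond atoms are sp², each contributing one p electron), so the π system is cyclic and fully conjugated.
Adding the contributions, 3 × 2 = 6 from the 3 double-bond units.
6 = 4(1) + 2, which satisfies Hückel's 4n+2 rule.
(The species described is benzene.)

Aromatic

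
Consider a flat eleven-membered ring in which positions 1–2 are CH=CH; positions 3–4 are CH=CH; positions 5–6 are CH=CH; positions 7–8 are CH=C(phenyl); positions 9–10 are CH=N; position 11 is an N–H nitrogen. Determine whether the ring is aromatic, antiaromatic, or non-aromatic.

All ring atoms are sp² and supply a p orbital to the ring (the double-bond atoms are sp², each contributing one p electron; the doubly-bonded nitrogens are pyridine-type — their lone pairs lie in the ring plane, leaving one electron in the p orbital; the pyrrole-type nitrogen donates its lone pair from the p orbital); the conjugation is uninterrupted.
Adding the contributions, 5 × 2 = 10 from the double-bond units + 2 from the NH atom = 12.
With 12 = 4·3 π electrons, Hückel's rule classifies the planar ring as antiaromatic.

Antiaromatic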